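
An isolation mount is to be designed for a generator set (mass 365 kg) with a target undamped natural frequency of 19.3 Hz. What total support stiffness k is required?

ω_n = 2πf_n = 2π × 19.3 = 121.3 rad/s.
k = m·ω_n² = 365 × 121.3² = 365 × 14710 = 5367000 N/m.

5370000 N/m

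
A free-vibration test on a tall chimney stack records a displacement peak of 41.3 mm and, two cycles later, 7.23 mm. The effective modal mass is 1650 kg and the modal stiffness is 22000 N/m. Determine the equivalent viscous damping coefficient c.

1660 N·s/m

Logarithmic decrement δ = (1/n)·ln(x₀/x_n) = (1/2)·ln(41.3/7.23) = (1/2)·ln(5.712) = 0.8713.
ζ = δ/√(4π² + δ²) = 0.8713/√(39.48 + 0.759) = 0.8713/6.343 = 0.1374.
c = ζ · 2√(km) = 0.1374 × 2√(22000 × 1650) = 0.1374 × 12050 = 1655 N·s/m.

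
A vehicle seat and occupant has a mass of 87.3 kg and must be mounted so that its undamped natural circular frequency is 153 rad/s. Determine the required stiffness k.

2040000 N/m

k = m·ω_n² = 87.3 × 153.0² = 87.3 × 23410 = 2044000 N/m.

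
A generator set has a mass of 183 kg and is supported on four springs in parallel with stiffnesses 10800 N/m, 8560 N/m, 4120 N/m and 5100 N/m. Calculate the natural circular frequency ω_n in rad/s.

12.5 rad/s

Parallel springs add: k_eq = 10800 + 8560 + 4120 + 5100 = 28580 N/m.
ω_n = √(k_eq/m) = √(28580/183) = √156.2 = 12.50 rad/s.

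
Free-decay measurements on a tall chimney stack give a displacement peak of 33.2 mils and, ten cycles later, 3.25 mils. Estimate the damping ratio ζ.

Logarithmic decrement δ = (1/n)·ln(x₀/x_n) = (1/10)·ln(33.2/3.25) = (1/10)·ln(10.22) = 0.2324.
ζ = δ/√(4π² + δ²) = 0.2324/√(39.48 + 0.0540) = 0.2324/6.287 = 0.03696.

0.0370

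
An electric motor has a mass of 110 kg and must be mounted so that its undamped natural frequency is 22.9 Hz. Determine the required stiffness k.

2280000 N/m

ω_n = 2πf_n = 2π × 22.9 = 143.9 rad/s.
k = m·ω_n² = 110 × 143.9² = 110 × 20700 = 2277000 N/m.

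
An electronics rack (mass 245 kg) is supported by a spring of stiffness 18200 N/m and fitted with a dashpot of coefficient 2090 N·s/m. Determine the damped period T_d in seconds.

0.839 s

ω_n = √(k/m) = √(18200/245) = 8.619 rad/s.
Critical damping c_c = 2√(k·m) = 2√(18200 × 245) = 4223 N·s/m, so ζ = c/c_c = 2090/4223 = 0.4949.
ω_d = ω_n√(1 − ζ²) = 8.619 × √(1 − 0.245) = 7.490 rad/s.
T_d = 2π/ω_d = 0.8389 s.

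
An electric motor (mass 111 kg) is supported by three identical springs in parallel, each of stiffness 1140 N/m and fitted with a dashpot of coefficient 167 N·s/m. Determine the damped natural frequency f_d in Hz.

0.875 Hz

Parallel springs add: k_eq = 3 × 1140 = 3420 N/m.
ω_n = √(k_eq/m) = √(3420/111) = 5.551 rad/s.
Critical damping c_c = 2√(k_eq·m) = 2√(3420 × 111) = 1232 N·s/m, so ζ = c/c_c = 167/1232 = 0.1355.
ω_d = ω_n√(1 − ζ²) = 5.551 × √(1 − 0.0184) = 5.500 rad/s.
f_d = ω_d/(2π) = 0.8753 Hz.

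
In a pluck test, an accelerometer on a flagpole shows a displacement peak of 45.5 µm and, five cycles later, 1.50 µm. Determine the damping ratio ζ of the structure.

Logarithmic decrement δ = (1/n)·ln(x₀/x_n) = (1/5)·ln(45.5/1.50) = (1/5)·ln(30.33) = 0.6824.
ζ = δ/√(4π² + δ²) = 0.6824/√(39.48 + 0.466) = 0.6824/6.320 = 0.1080.

0.108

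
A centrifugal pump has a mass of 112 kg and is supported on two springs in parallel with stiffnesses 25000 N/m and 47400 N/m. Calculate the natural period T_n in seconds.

0.247 s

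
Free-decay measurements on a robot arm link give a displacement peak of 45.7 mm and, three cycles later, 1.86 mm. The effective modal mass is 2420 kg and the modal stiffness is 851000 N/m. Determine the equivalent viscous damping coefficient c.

Logarithmic decrement δ = (1/n)·ln(x₀/x_n) = (1/3)·ln(45.7/1.86) = (1/3)·ln(24.57) = 1.067.
ζ = δ/√(4π² + δ²) = 1.067/√(39.48 + 1.14) = 1.067/6.373 = 0.1674.
c = ζ · 2√(km) = 0.1674 × 2√(851000 × 2420) = 0.1674 × 90760 = 15200 N·s/m.

15200 N·s/m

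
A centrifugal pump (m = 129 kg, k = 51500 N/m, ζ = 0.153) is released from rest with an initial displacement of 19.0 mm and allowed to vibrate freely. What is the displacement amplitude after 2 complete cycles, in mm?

2.72 mm

Logarithmic decrement δ = 2πζ/√(1 − ζ²) = 2π × 0.1530/√(1 − 0.0234) = 0.9728.
After n cycles, x_n/x₀ = e^(−nδ), so x_2 = 19.0 × e^(−2 × 0.9728) = 19.0 × 0.1429 = 2.715 mm.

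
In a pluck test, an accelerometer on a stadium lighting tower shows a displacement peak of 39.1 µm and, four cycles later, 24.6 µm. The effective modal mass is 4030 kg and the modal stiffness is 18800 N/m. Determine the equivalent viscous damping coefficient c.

321 N·s/m

Logarithmic decrement δ = (1/n)·ln(x₀/x_n) = (1/4)·ln(39.1/24.6) = (1/4)·ln(1.589) = 0.1158.
ζ = δ/√(4π² + δ²) = 0.1158/√(39.48 + 0.0134) = 0.1158/6.284 = 0.01843.
c = ζ · 2√(km) = 0.01843 × 2√(18800 × 4030) = 0.01843 × 17410 = 320.9 N·s/m.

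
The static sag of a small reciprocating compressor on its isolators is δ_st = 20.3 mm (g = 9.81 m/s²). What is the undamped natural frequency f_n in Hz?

ω_n = √(g/δ_st) = √(9.81/0.0203) = √483.3 = 21.98 rad/s.
f_n = ω_n/(2π) = 21.98/6.283 = 3.499 Hz.

3.50 Hz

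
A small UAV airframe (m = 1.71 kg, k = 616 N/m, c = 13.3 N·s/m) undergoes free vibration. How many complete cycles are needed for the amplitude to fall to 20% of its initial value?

2 cycles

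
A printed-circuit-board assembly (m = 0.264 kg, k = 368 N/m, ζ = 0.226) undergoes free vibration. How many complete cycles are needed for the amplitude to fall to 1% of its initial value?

4 cycles

Logarithmic decrement δ = 2πζ/√(1 − ζ²) = 2π × 0.2260/√(1 − 0.0511) = 1.458.
x_n/x₀ = e^(−nδ) ≤ 0.01; take ln: n ≥ ln(1/0.01)/δ = 4.605/1.458 = 3.159.
So 4 complete cycles are required.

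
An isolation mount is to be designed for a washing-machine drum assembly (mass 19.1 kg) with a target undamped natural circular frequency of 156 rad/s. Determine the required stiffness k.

465000 N/m

k = m·ω_n² = 19.1 × 156.0² = 19.1 × 24340 = 464800 N/m.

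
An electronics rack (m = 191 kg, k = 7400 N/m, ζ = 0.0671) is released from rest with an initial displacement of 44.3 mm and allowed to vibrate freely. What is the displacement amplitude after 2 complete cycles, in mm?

19.0 mm

Logarithmic decrement δ = 2πζ/√(1 − ζ²) = 2π × 0.06710/√(1 − 0.00450) = 0.4226.
After n cycles, x_n/x₀ = e^(−nδ), so x_2 = 44.3 × e^(−2 × 0.4226) = 44.3 × 0.4295 = 19.03 mm.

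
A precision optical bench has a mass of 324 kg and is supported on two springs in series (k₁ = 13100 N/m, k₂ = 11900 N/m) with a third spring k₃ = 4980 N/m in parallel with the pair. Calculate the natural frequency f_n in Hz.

0.936 Hz

Series pair: k_s = k₁k₂/(k₁+k₂) = (13100)(11900)/(13100 + 11900) = 6236 N/m. In parallel with k₃: k_eq = 6236 + 4980 = 11220 N/m.
ω_n = √(k_eq/m) = √(11220/324) = √34.62 = 5.884 rad/s.
f_n = ω_n/(2π) = 5.884/6.283 = 0.9364 Hz.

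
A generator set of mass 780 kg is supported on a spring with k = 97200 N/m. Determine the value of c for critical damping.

17400 N·s/m

c_c = 2√(k·m) = 2√(97200 × 780) = 2 × 8707 = 17410 N·s/m.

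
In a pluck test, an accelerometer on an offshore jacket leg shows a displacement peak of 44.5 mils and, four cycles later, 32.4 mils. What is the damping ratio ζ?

0.0126

Logarithmic decrement δ = (1/n)·ln(x₀/x_n) = (1/4)·ln(44.5/32.4) = (1/4)·ln(1.373) = 0.07933.
ζ = δ/√(4π² + δ²) = 0.07933/√(39.48 + 0.00629) = 0.07933/6.284 = 0.01263.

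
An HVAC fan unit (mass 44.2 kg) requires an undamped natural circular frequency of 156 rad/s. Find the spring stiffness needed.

1080000 N/m

k = m·ω_n² = 44.2 × 156.0² = 44.2 × 24340 = 1076000 N/m.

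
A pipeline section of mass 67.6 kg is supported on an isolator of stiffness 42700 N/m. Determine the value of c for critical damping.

c_c = 2√(k·m) = 2√(42700 × 67.6) = 2 × 1699 = 3398 N·s/m.

3400 N·s/m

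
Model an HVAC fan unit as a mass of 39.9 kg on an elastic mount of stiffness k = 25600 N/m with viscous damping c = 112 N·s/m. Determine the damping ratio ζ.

0.0554

ω_n = √(k/m) = √(25600/39.9) = 25.33 rad/s.
Critical damping c_c = 2√(k·m) = 2√(25600 × 39.9) = 2021 N·s/m, so ζ = c/c_c = 112/2021 = 0.05541.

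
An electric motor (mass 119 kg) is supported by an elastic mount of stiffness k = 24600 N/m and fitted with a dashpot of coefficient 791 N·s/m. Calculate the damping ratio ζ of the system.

ω_n = √(k/m) = √(24600/119) = 14.38 rad/s.
Critical damping c_c = 2√(k·m) = 2√(24600 × 119) = 3422 N·s/m, so ζ = c/c_c = 791/3422 = 0.2312.

0.231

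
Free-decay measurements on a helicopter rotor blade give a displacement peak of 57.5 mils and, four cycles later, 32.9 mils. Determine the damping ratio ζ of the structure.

Logarithmic decrement δ = (1/n)·ln(x₀/x_n) = (1/4)·ln(57.5/32.9) = (1/4)·ln(1.748) = 0.1396.
ζ = δ/√(4π² + δ²) = 0.1396/√(39.48 + 0.0195) = 0.1396/6.285 = 0.02221.

0.0222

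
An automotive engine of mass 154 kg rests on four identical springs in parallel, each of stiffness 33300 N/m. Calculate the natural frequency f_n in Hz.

Parallel springs add: k_eq = 4 × 33300 = 133200 N/m.
ω_n = √(k_eq/m) = √(133200/154) = √864.9 = 29.41 rad/s.
f_n = ω_n/(2π) = 29.41/6.283 = 4.681 Hz.

4.68 Hz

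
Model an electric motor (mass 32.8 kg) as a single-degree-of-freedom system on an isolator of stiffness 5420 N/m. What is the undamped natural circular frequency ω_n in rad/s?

ω_n = √(k/m) = √(5420/32.8) = √165.2 = 12.85 rad/s.

12.9 rad/s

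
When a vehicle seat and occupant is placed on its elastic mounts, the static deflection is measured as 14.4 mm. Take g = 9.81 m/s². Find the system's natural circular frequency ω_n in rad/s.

ω_n = √(g/δ_st) = √(9.81/0.0144) = √681.2 = 26.10 rad/s.

26.1 rad/s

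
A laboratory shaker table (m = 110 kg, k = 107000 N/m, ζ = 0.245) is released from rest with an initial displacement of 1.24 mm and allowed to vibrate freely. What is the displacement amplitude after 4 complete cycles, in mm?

0.00216 mm

Logarithmic decrement δ = 2πζ/√(1 − ζ²) = 2π × 0.2450/√(1 − 0.0600) = 1.588.
After n cycles, x_n/x₀ = e^(−nδ), so x_4 = 1.24 × e^(−4 × 1.588) = 1.24 × 0.001745 = 0.002164 mm.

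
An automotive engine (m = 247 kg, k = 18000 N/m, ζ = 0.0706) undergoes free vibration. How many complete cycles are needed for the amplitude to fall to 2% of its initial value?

9 cycles

Logarithmic decrement δ = 2πζ/√(1 − ζ²) = 2π × 0.07060/√(1 − 0.00498) = 0.4447.
x_n/x₀ = e^(−nδ) ≤ 0.02; take ln: n ≥ ln(1/0.02)/δ = 3.912/0.4447 = 8.797.
So 9 complete cycles are required.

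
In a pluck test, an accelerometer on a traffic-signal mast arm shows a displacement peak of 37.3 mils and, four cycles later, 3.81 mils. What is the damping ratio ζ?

Logarithmic decrement δ = (1/n)·ln(x₀/x_n) = (1/4)·ln(37.3/3.81) = (1/4)·ln(9.790) = 0.5703.
ζ = δ/√(4π² + δ²) = 0.5703/√(39.48 + 0.325) = 0.5703/6.309 = 0.09040.

0.0904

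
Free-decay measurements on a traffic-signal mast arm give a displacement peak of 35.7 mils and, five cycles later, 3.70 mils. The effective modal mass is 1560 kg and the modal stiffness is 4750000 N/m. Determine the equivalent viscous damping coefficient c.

12400 N·s/m

Logarithmic decrement δ = (1/n)·ln(x₀/x_n) = (1/5)·ln(35.7/3.70) = (1/5)·ln(9.649) = 0.4534.
ζ = δ/√(4π² + δ²) = 0.4534/√(39.48 + 0.206) = 0.4534/6.300 = 0.07197.
c = ζ · 2√(km) = 0.07197 × 2√(4750000 × 1560) = 0.07197 × 172200 = 12390 N·s/m.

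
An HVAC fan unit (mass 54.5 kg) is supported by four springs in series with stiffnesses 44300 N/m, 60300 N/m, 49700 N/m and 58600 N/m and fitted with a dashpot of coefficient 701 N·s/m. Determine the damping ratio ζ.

0.415

Series springs: 1/k_eq = 1/44300 + 1/60300 + 1/49700 + 1/58600 = 7.634×10^-5, so k_eq = 13100 N/m.
ω_n = √(k_eq/m) = √(13100/54.5) = 15.50 rad/s.
Critical damping c_c = 2√(k_eq·m) = 2√(13100 × 54.5) = 1690 N·s/m, so ζ = c/c_c = 701/1690 = 0.4148.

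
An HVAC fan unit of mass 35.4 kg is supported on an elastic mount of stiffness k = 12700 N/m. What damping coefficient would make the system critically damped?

1340 N·s/m

c_c = 2√(k·m) = 2√(12700 × 35.4) = 2 × 670.5 = 1341 N·s/m.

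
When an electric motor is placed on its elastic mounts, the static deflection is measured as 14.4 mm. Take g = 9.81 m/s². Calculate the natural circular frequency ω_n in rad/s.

26.1 rad/s

ω_n = √(g/δ_st) = √(9.81/0.0144) = √681.2 = 26.10 rad/s.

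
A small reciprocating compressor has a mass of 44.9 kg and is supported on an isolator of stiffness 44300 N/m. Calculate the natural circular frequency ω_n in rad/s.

ω_n = √(k/m) = √(44300/44.9) = √986.6 = 31.41 rad/s.

31.4 rad/s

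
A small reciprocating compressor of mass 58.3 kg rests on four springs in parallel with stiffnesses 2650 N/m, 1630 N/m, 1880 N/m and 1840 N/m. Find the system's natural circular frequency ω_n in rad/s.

Parallel springs add: k_eq = 2650 + 1630 + 1880 + 1840 = 8000 N/m.
ω_n = √(k_eq/m) = √(8000/58.3) = √137.2 = 11.71 rad/s.

11.7 rad/s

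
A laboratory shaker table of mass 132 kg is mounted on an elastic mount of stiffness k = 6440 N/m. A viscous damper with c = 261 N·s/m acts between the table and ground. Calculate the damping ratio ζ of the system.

0.142

ω_n = √(k/m) = √(6440/132) = 6.985 rad/s.
Critical damping c_c = 2√(k·m) = 2√(6440 × 132) = 1844 N·s/m, so ζ = c/c_c = 261/1844 = 0.1415.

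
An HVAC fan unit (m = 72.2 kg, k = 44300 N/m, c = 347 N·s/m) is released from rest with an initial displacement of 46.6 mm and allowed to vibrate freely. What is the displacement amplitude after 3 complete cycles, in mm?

ζ = c/(2√(km)) = 347/(2√(44300 × 72.2)) = 347/3577 = 0.09701.
Logarithmic decrement δ = 2πζ/√(1 − ζ²) = 2π × 0.09701/√(1 − 0.00941) = 0.6124.
After n cycles, x_n/x₀ = e^(−nδ), so x_3 = 46.6 × e^(−3 × 0.6124) = 46.6 × 0.1592 = 7.421 mm.

7.42 mm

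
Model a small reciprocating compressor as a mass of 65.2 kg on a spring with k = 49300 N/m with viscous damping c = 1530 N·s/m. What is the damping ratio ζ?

0.427

ω_n = √(k/m) = √(49300/65.2) = 27.50 rad/s.
Critical damping c_c = 2√(k·m) = 2√(49300 × 65.2) = 3586 N·s/m, so ζ = c/c_c = 1530/3586 = 0.4267.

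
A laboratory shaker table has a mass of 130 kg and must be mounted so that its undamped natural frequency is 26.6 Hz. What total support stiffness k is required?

3630000 N/m

ω_n = 2πf_n = 2π × 26.6 = 167.1 rad/s.
k = m·ω_n² = 130 × 167.1² = 130 × 27930 = 3631000 N/m.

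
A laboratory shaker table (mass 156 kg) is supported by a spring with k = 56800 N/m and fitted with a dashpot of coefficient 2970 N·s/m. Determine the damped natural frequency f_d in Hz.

ω_n = √(k/m) = √(56800/156) = 19.08 rad/s.
Critical damping c_c = 2√(k·m) = 2√(56800 × 156) = 5953 N·s/m, so ζ = c/c_c = 2970/5953 = 0.4989.
ω_d = ω_n√(1 − ζ²) = 19.08 × √(1 − 0.249) = 16.54 rad/s.
f_d = ω_d/(2π) = 2.632 Hz.

2.63 Hz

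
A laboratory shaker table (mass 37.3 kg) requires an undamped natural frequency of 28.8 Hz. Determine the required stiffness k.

ω_n = 2πf_n = 2π × 28.8 = 181.0 rad/s.
k = m·ω_n² = 37.3 × 181.0² = 37.3 × 32740 = 1221000 N/m.

1220000 N/m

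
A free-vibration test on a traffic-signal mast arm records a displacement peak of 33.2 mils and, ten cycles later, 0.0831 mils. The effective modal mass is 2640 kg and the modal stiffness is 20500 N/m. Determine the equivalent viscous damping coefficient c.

Logarithmic decrement δ = (1/n)·ln(x₀/x_n) = (1/10)·ln(33.2/0.0831) = (1/10)·ln(399.5) = 0.5990.
ζ = δ/√(4π² + δ²) = 0.5990/√(39.48 + 0.359) = 0.5990/6.312 = 0.09491.
c = ζ · 2√(km) = 0.09491 × 2√(20500 × 2640) = 0.09491 × 14710 = 1396 N·s/m.

1400 N·s/m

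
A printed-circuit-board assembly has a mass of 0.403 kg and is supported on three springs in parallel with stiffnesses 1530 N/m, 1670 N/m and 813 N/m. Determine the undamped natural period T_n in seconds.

Parallel springs add: k_eq = 1530 + 1670 + 813 = 4013 N/m.
ω_n = √(k_eq/m) = √(4013/0.403) = √9958 = 99.79 rad/s.
T_n = 2π/ω_n = 6.283/99.79 = 0.06296 s.

0.0630 s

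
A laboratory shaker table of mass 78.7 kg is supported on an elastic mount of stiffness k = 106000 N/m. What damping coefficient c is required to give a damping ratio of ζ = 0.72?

4160 N·s/m

c_c = 2√(k·m) = 2√(106000 × 78.7) = 5777 N·s/m.
c = ζ·c_c = 0.72 × 5777 = 4159 N·s/m.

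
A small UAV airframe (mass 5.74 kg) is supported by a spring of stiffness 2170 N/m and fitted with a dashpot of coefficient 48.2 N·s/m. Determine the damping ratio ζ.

0.216

ω_n = √(k/m) = √(2170/5.74) = 19.44 rad/s.
Critical damping c_c = 2√(k·m) = 2√(2170 × 5.74) = 223.2 N·s/m, so ζ = c/c_c = 48.2/223.2 = 0.2159.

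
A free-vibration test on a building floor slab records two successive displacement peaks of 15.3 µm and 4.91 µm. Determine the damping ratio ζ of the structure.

0.178

Logarithmic decrement δ = (1/n)·ln(x₀/x_n) = (1/1)·ln(15.3/4.91) = (1/1)·ln(3.116) = 1.137.
ζ = δ/√(4π² + δ²) = 1.137/√(39.48 + 1.29) = 1.137/6.385 = 0.1780.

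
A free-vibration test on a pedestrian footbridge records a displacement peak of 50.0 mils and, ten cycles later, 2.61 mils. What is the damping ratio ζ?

Logarithmic decrement δ = (1/n)·ln(x₀/x_n) = (1/10)·ln(50.0/2.61) = (1/10)·ln(19.16) = 0.2953.
ζ = δ/√(4π² + δ²) = 0.2953/√(39.48 + 0.0872) = 0.2953/6.290 = 0.04694.

0.0469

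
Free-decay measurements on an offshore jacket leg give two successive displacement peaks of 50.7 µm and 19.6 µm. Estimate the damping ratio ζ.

0.150

Logarithmic decrement δ = (1/n)·ln(x₀/x_n) = (1/1)·ln(50.7/19.6) = (1/1)·ln(2.587) = 0.9504.
ζ = δ/√(4π² + δ²) = 0.9504/√(39.48 + 0.903) = 0.9504/6.355 = 0.1496.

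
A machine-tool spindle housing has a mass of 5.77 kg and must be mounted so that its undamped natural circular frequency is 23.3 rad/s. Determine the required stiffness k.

3130 N/m

k = m·ω_n² = 5.77 × 23.30² = 5.77 × 542.9 = 3132 N/m.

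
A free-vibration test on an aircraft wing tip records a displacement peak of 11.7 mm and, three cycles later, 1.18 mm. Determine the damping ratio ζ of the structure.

Logarithmic decrement δ = (1/n)·ln(x₀/x_n) = (1/3)·ln(11.7/1.18) = (1/3)·ln(9.915) = 0.7647.
ζ = δ/√(4π² + δ²) = 0.7647/√(39.48 + 0.585) = 0.7647/6.330 = 0.1208.

0.121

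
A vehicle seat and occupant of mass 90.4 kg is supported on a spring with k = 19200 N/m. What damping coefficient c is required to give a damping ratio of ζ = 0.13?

c_c = 2√(k·m) = 2√(19200 × 90.4) = 2635 N·s/m.
c = ζ·c_c = 0.13 × 2635 = 342.5 N·s/m.

343 N·s/m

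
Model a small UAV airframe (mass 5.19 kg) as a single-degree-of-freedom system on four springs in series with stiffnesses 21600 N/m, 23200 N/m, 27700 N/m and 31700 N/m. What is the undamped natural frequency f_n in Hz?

5.57 Hz

Series springs: 1/k_eq = 1/21600 + 1/23200 + 1/27700 + 1/31700 = 0.0001570, so k_eq = 6368 N/m.
ω_n = √(k_eq/m) = √(6368/5.19) = √1227 = 35.03 rad/s.
f_n = ω_n/(2π) = 35.03/6.283 = 5.575 Hz.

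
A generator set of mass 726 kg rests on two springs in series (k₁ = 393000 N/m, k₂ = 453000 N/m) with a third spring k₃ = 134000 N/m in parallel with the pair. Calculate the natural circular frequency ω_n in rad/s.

21.8 rad/s

Series pair: k_s = k₁k₂/(k₁+k₂) = (393000)(453000)/(393000 + 453000) = 210400 N/m. In parallel with k₃: k_eq = 210400 + 134000 = 344400 N/m.
ω_n = √(k_eq/m) = √(344400/726) = √474.4 = 21.78 rad/s.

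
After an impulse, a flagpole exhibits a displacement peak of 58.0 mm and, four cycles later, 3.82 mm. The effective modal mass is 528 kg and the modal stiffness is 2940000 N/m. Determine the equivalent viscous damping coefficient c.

8480 N·s/m

Logarithmic decrement δ = (1/n)·ln(x₀/x_n) = (1/4)·ln(58.0/3.82) = (1/4)·ln(15.18) = 0.6800.
ζ = δ/√(4π² + δ²) = 0.6800/√(39.48 + 0.462) = 0.6800/6.320 = 0.1076.
c = ζ · 2√(km) = 0.1076 × 2√(2940000 × 528) = 0.1076 × 78800 = 8479 N·s/m.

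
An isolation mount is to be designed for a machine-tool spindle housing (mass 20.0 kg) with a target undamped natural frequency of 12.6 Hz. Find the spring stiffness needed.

ω_n = 2πf_n = 2π × 12.6 = 79.17 rad/s.
k = m·ω_n² = 20.0 × 79.17² = 20.0 × 6268 = 125400 N/m.

125000 N/m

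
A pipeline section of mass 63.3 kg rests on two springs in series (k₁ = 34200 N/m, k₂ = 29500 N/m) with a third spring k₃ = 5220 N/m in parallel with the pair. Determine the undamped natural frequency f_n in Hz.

Series pair: k_s = k₁k₂/(k₁+k₂) = (34200)(29500)/(34200 + 29500) = 15840 N/m. In parallel with k₃: k_eq = 15840 + 5220 = 21060 N/m.
ω_n = √(k_eq/m) = √(21060/63.3) = √332.7 = 18.24 rad/s.
f_n = ω_n/(2π) = 18.24/6.283 = 2.903 Hz.

2.90 Hz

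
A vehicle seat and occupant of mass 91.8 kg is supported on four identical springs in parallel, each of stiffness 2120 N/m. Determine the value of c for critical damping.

1760 N·s/m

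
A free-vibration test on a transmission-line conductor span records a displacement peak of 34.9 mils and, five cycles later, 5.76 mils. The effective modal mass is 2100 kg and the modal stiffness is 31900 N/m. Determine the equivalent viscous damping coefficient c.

Logarithmic decrement δ = (1/n)·ln(x₀/x_n) = (1/5)·ln(34.9/5.76) = (1/5)·ln(6.059) = 0.3603.
ζ = δ/√(4π² + δ²) = 0.3603/√(39.48 + 0.130) = 0.3603/6.294 = 0.05725.
c = ζ · 2√(km) = 0.05725 × 2√(31900 × 2100) = 0.05725 × 16370 = 937.2 N·s/m.

937 N·s/m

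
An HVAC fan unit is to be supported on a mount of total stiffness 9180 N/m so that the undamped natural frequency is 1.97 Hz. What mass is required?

59.9 kg

ω_n = 2πf_n = 2π × 1.97 = 12.38 rad/s.
m = k/ω_n² = 9180/12.38² = 9180/153.2 = 59.92 kg.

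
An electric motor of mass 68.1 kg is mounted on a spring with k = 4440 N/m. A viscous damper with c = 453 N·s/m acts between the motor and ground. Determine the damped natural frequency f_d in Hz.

ω_n = √(k/m) = √(4440/68.1) = 8.075 rad/s.
Critical damping c_c = 2√(k·m) = 2√(4440 × 68.1) = 1100 N·s/m, so ζ = c/c_c = 453/1100 = 0.4119.
ω_d = ω_n√(1 − ζ²) = 8.075 × √(1 − 0.170) = 7.358 rad/s.
f_d = ω_d/(2π) = 1.171 Hz.

1.17 Hz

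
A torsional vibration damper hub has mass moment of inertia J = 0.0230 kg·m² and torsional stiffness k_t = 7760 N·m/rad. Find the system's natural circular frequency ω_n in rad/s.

ω_n = √(k_t/J) = √(7760/0.0230) = √337400 = 580.9 rad/s.

581 rad/s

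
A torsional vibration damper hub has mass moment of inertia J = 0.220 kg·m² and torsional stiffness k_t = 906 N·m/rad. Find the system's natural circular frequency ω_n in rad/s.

64.2 rad/s

ω_n = √(k_t/J) = √(906/0.220) = √4118 = 64.17 rad/s.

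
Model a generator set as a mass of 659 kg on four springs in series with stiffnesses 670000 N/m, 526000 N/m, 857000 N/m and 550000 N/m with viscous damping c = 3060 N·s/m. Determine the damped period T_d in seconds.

0.412 s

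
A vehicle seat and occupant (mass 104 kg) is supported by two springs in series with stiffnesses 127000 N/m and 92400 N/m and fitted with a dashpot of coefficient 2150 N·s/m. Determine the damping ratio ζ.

Series springs: 1/k_eq = 1/127000 + 1/92400 = 1.870×10^-5, so k_eq = 53490 N/m.
ω_n = √(k_eq/m) = √(53490/104) = 22.68 rad/s.
Critical damping c_c = 2√(k_eq·m) = 2√(53490 × 104) = 4717 N·s/m, so ζ = c/c_c = 2150/4717 = 0.4558.

0.456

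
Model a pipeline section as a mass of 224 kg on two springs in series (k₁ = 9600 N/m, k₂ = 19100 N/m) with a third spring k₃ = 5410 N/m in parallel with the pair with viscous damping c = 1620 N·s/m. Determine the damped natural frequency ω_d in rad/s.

Series pair: k_s = k₁k₂/(k₁+k₂) = (9600)(19100)/(9600 + 19100) = 6389 N/m. In parallel with k₃: k_eq = 6389 + 5410 = 11800 N/m.
ω_n = √(k_eq/m) = √(11800/224) = 7.258 rad/s.
Critical damping c_c = 2√(k_eq·m) = 2√(11800 × 224) = 3251 N·s/m, so ζ = c/c_c = 1620/3251 = 0.4982.
ω_d = ω_n√(1 − ζ²) = 7.258 × √(1 − 0.248) = 6.293 rad/s.

6.29 rad/s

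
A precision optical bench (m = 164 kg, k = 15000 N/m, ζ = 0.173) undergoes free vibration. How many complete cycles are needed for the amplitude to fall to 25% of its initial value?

2 cycles

Logarithmic decrement δ = 2πζ/√(1 − ζ²) = 2π × 0.1730/√(1 − 0.0299) = 1.104.
x_n/x₀ = e^(−nδ) ≤ 0.25; take ln: n ≥ ln(1/0.25)/δ = 1.386/1.104 = 1.256.
So 2 complete cycles are required.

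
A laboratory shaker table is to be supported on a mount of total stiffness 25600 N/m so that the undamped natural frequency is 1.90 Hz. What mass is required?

180 kg

ω_n = 2πf_n = 2π × 1.90 = 11.94 rad/s.
m = k/ω_n² = 25600/11.94² = 25600/142.5 = 179.6 kg.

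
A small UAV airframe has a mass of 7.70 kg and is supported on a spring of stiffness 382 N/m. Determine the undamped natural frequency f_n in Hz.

ω_n = √(k/m) = √(382.0/7.70) = √49.61 = 7.043 rad/s.
f_n = ω_n/(2π) = 7.043/6.283 = 1.121 Hz.

1.12 Hz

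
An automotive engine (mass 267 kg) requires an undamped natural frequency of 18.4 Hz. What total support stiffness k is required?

ω_n = 2πf_n = 2π × 18.4 = 115.6 rad/s.
k = m·ω_n² = 267 × 115.6² = 267 × 13370 = 3569000 N/m.

3570000 N/m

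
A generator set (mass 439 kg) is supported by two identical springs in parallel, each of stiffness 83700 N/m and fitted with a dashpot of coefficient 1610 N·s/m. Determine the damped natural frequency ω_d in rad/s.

Parallel springs add: k_eq = 2 × 83700 = 167400 N/m.
ω_n = √(k_eq/m) = √(167400/439) = 19.53 rad/s.
Critical damping c_c = 2√(k_eq·m) = 2√(167400 × 439) = 17150 N·s/m, so ζ = c/c_c = 1610/17150 = 0.09390.
ω_d = ω_n√(1 − ζ²) = 19.53 × √(1 − 0.00882) = 19.44 rad/s.

19.4 rad/s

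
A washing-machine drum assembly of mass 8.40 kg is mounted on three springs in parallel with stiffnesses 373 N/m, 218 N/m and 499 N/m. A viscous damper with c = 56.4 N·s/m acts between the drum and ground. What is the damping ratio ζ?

Parallel springs add: k_eq = 373 + 218 + 499 = 1090 N/m.
ω_n = √(k_eq/m) = √(1090/8.40) = 11.39 rad/s.
Critical damping c_c = 2√(k_eq·m) = 2√(1090 × 8.40) = 191.4 N·s/m, so ζ = c/c_c = 56.4/191.4 = 0.2947.

0.295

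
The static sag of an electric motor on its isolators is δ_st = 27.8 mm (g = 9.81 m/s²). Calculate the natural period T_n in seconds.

0.334 s

ω_n = √(g/δ_st) = √(9.81/0.0278) = √352.9 = 18.79 rad/s.
T_n = 2π/ω_n = 6.283/18.79 = 0.3345 s.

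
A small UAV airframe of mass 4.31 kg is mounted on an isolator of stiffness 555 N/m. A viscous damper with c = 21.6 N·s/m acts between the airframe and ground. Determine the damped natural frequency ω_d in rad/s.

11.1 rad/s

ω_n = √(k/m) = √(555.0/4.31) = 11.35 rad/s.
Critical damping c_c = 2√(k·m) = 2√(555.0 × 4.31) = 97.82 N·s/m, so ζ = c/c_c = 21.6/97.82 = 0.2208.
ω_d = ω_n√(1 − ζ²) = 11.35 × √(1 − 0.0488) = 11.07 rad/s.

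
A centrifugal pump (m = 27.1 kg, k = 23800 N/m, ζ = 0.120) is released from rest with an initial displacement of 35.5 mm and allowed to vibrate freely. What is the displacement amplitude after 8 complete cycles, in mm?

Logarithmic decrement δ = 2πζ/√(1 − ζ²) = 2π × 0.1200/√(1 − 0.0144) = 0.7595.
After n cycles, x_n/x₀ = e^(−nδ), so x_8 = 35.5 × e^(−8 × 0.7595) = 35.5 × 0.002298 = 0.08158 mm.

0.0816 mm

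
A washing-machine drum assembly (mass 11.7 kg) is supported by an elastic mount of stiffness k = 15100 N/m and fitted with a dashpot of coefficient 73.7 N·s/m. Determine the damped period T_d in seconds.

ω_n = √(k/m) = √(15100/11.7) = 35.92 rad/s.
Critical damping c_c = 2√(k·m) = 2√(15100 × 11.7) = 840.6 N·s/m, so ζ = c/c_c = 73.7/840.6 = 0.08767.
ω_d = ω_n√(1 − ζ²) = 35.92 × √(1 − 0.00769) = 35.79 rad/s.
T_d = 2π/ω_d = 0.1756 s.

0.176 s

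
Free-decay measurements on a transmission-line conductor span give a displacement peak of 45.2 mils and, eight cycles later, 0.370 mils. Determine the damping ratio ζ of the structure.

0.0952

Logarithmic decrement δ = (1/n)·ln(x₀/x_n) = (1/8)·ln(45.2/0.370) = (1/8)·ln(122.2) = 0.6007.
ζ = δ/√(4π² + δ²) = 0.6007/√(39.48 + 0.361) = 0.6007/6.312 = 0.09517.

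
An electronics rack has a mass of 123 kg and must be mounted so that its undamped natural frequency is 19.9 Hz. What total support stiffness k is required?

1920000 N/m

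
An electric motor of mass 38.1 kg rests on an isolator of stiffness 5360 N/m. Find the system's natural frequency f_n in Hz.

1.89 Hz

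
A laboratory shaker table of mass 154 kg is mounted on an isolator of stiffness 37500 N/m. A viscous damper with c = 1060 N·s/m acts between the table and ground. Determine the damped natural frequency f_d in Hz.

ω_n = √(k/m) = √(37500/154) = 15.60 rad/s.
Critical damping c_c = 2√(k·m) = 2√(37500 × 154) = 4806 N·s/m, so ζ = c/c_c = 1060/4806 = 0.2205.
ω_d = ω_n√(1 − ζ²) = 15.60 × √(1 − 0.0486) = 15.22 rad/s.
f_d = ω_d/(2π) = 2.422 Hz.

2.42 Hz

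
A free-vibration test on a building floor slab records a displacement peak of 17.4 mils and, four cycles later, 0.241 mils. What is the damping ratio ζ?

Logarithmic decrement δ = (1/n)·ln(x₀/x_n) = (1/4)·ln(17.4/0.241) = (1/4)·ln(72.20) = 1.070.
ζ = δ/√(4π² + δ²) = 1.070/√(39.48 + 1.14) = 1.070/6.374 = 0.1679.

0.168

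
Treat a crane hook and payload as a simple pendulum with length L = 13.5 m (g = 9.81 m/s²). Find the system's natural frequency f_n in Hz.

For a simple pendulum ω_n = √(g/L) = √(9.81/13.5) = √0.7267 = 0.8524 rad/s.
f_n = ω_n/(2π) = 0.8524/6.283 = 0.1357 Hz.

0.136 Hz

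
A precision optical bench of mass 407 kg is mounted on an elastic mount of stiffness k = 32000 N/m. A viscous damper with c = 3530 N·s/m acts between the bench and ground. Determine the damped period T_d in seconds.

ω_n = √(k/m) = √(32000/407) = 8.867 rad/s.
Critical damping c_c = 2√(k·m) = 2√(32000 × 407) = 7218 N·s/m, so ζ = c/c_c = 3530/7218 = 0.4891.
ω_d = ω_n√(1 − ζ²) = 8.867 × √(1 − 0.239) = 7.734 rad/s.
T_d = 2π/ω_d = 0.8124 s.

0.812 s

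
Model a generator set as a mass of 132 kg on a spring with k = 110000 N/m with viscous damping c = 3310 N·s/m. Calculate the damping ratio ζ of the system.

0.434

ω_n = √(k/m) = √(110000/132) = 28.87 rad/s.
Critical damping c_c = 2√(k·m) = 2√(110000 × 132) = 7621 N·s/m, so ζ = c/c_c = 3310/7621 = 0.4343.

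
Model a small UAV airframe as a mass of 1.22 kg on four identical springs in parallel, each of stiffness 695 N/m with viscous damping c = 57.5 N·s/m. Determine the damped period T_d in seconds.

0.151 s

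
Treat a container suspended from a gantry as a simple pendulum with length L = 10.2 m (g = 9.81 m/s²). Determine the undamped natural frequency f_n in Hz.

0.156 Hz

For a simple pendulum ω_n = √(g/L) = √(9.81/10.2) = √0.9618 = 0.9807 rad/s.
f_n = ω_n/(2π) = 0.9807/6.283 = 0.1561 Hz.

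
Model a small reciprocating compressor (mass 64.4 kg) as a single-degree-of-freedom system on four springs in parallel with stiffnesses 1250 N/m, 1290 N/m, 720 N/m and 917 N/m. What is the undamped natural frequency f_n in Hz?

1.28 Hz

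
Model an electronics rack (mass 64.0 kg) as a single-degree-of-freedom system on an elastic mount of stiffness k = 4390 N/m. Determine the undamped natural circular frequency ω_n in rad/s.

8.28 rad/s

ω_n = √(k/m) = √(4390/64.0) = √68.59 = 8.282 rad/s.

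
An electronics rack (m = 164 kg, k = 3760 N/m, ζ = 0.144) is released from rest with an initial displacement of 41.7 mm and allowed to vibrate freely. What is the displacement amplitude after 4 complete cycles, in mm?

1.08 mm

Logarithmic decrement δ = 2πζ/√(1 − ζ²) = 2π × 0.1440/√(1 − 0.0207) = 0.9143.
After n cycles, x_n/x₀ = e^(−nδ), so x_4 = 41.7 × e^(−4 × 0.9143) = 41.7 × 0.02580 = 1.076 mm.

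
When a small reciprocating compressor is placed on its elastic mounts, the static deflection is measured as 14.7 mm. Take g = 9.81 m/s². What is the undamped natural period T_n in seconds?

0.243 s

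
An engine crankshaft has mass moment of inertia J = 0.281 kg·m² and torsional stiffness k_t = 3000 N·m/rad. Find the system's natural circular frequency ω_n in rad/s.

ω_n = √(k_t/J) = √(3000/0.281) = √10680 = 103.3 rad/s.

103 rad/s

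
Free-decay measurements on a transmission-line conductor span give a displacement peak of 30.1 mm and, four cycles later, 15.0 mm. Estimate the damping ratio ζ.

0.0277

Logarithmic decrement δ = (1/n)·ln(x₀/x_n) = (1/4)·ln(30.1/15.0) = (1/4)·ln(2.007) = 0.1741.
ζ = δ/√(4π² + δ²) = 0.1741/√(39.48 + 0.0303) = 0.1741/6.286 = 0.02770.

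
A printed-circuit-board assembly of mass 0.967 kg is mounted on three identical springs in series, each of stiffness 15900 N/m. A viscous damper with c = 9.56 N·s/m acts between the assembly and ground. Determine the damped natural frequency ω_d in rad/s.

73.9 rad/s

Series springs: 1/k_eq = 3/15900, so k_eq = 15900/3 = 5300 N/m.
ω_n = √(k_eq/m) = √(5300/0.967) = 74.03 rad/s.
Critical damping c_c = 2√(k_eq·m) = 2√(5300 × 0.967) = 143.2 N·s/m, so ζ = c/c_c = 9.56/143.2 = 0.06677.
ω_d = ω_n√(1 − ζ²) = 74.03 × √(1 − 0.00446) = 73.87 rad/s.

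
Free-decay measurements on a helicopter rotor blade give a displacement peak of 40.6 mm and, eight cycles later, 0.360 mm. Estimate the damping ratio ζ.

0.0936

Logarithmic decrement δ = (1/n)·ln(x₀/x_n) = (1/8)·ln(40.6/0.360) = (1/8)·ln(112.8) = 0.5907.
ζ = δ/√(4π² + δ²) = 0.5907/√(39.48 + 0.349) = 0.5907/6.311 = 0.09360.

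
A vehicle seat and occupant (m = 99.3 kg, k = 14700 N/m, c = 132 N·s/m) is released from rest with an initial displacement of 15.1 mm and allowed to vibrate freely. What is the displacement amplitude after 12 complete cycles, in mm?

0.244 mm

ζ = c/(2√(km)) = 132/(2√(14700 × 99.3)) = 132/2416 = 0.05463.
Logarithmic decrement δ = 2πζ/√(1 − ζ²) = 2π × 0.05463/√(1 − 0.00298) = 0.3437.
After n cycles, x_n/x₀ = e^(−nδ), so x_12 = 15.1 × e^(−12 × 0.3437) = 15.1 × 0.01616 = 0.2441 mm.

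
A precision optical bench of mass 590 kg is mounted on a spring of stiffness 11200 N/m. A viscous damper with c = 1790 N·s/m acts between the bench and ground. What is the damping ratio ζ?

0.348

ω_n = √(k/m) = √(11200/590) = 4.357 rad/s.
Critical damping c_c = 2√(k·m) = 2√(11200 × 590) = 5141 N·s/m, so ζ = c/c_c = 1790/5141 = 0.3482.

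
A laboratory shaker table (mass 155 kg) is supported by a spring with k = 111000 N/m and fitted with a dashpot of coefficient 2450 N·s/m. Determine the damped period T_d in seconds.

0.246 s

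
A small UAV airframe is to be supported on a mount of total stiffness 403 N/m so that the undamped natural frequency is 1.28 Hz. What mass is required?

6.23 kg

ω_n = 2πf_n = 2π × 1.28 = 8.042 rad/s.
m = k/ω_n² = 403/8.042² = 403/64.68 = 6.231 kg.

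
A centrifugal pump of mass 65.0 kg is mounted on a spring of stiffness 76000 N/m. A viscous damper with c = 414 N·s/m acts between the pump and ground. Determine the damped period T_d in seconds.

0.185 s

ω_n = √(k/m) = √(76000/65.0) = 34.19 rad/s.
Critical damping c_c = 2√(k·m) = 2√(76000 × 65.0) = 4445 N·s/m, so ζ = c/c_c = 414/4445 = 0.09313.
ω_d = ω_n√(1 − ζ²) = 34.19 × √(1 − 0.00867) = 34.05 rad/s.
T_d = 2π/ω_d = 0.1846 s.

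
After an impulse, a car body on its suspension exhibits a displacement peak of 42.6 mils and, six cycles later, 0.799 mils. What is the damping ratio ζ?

0.105

Logarithmic decrement δ = (1/n)·ln(x₀/x_n) = (1/6)·ln(42.6/0.799) = (1/6)·ln(53.32) = 0.6627.
ζ = δ/√(4π² + δ²) = 0.6627/√(39.48 + 0.439) = 0.6627/6.318 = 0.1049.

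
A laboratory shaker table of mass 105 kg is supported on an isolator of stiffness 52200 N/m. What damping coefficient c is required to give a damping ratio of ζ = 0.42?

1970 N·s/m

c_c = 2√(k·m) = 2√(52200 × 105) = 4682 N·s/m.
c = ζ·c_c = 0.42 × 4682 = 1967 N·s/m.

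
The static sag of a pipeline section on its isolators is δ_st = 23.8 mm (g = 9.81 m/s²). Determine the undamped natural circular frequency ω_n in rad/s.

20.3 rad/s

ω_n = √(g/δ_st) = √(9.81/0.0238) = √412.2 = 20.30 rad/s.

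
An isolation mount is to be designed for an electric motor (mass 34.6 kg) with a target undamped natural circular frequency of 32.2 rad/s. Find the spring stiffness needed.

k = m·ω_n² = 34.6 × 32.20² = 34.6 × 1037 = 35870 N/m.

35900 N/m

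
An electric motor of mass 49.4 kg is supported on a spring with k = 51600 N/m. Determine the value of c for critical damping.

3190 N·s/m

c_c = 2√(k·m) = 2√(51600 × 49.4) = 2 × 1597 = 3193 N·s/m.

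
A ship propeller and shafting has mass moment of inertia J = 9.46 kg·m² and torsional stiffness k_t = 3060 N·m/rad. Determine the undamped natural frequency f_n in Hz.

2.86 Hz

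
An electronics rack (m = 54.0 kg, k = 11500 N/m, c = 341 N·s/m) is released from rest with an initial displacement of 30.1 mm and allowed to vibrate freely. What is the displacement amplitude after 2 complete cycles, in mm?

1.86 mm

ζ = c/(2√(km)) = 341/(2√(11500 × 54.0)) = 341/1576 = 0.2164.
Logarithmic decrement δ = 2πζ/√(1 − ζ²) = 2π × 0.2164/√(1 − 0.0468) = 1.392.
After n cycles, x_n/x₀ = e^(−nδ), so x_2 = 30.1 × e^(−2 × 1.392) = 30.1 × 0.06174 = 1.858 mm.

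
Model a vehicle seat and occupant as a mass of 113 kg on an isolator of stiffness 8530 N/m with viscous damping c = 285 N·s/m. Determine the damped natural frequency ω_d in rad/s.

8.60 rad/s

ω_n = √(k/m) = √(8530/113) = 8.688 rad/s.
Critical damping c_c = 2√(k·m) = 2√(8530 × 113) = 1964 N·s/m, so ζ = c/c_c = 285/1964 = 0.1451.
ω_d = ω_n√(1 − ζ²) = 8.688 × √(1 − 0.0211) = 8.596 rad/s.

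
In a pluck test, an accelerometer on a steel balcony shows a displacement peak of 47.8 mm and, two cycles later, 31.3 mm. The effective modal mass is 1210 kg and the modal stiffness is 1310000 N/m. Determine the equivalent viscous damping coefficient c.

Logarithmic decrement δ = (1/n)·ln(x₀/x_n) = (1/2)·ln(47.8/31.3) = (1/2)·ln(1.527) = 0.2117.
ζ = δ/√(4π² + δ²) = 0.2117/√(39.48 + 0.0448) = 0.2117/6.287 = 0.03367.
c = ζ · 2√(km) = 0.03367 × 2√(1310000 × 1210) = 0.03367 × 79630 = 2681 N·s/m.

2680 N·s/m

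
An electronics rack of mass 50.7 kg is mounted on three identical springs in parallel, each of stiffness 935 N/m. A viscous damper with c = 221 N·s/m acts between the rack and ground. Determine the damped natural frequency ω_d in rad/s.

7.11 rad/s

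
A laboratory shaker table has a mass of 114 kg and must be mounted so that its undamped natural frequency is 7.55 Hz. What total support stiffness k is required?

257000 N/m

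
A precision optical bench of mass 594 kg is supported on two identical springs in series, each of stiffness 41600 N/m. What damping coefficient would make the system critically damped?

7030 N·s/m

Series springs: 1/k_eq = 2/41600, so k_eq = 41600/2 = 20800 N/m.
c_c = 2√(k_eq·m) = 2√(20800 × 594) = 2 × 3515 = 7030 N·s/m.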